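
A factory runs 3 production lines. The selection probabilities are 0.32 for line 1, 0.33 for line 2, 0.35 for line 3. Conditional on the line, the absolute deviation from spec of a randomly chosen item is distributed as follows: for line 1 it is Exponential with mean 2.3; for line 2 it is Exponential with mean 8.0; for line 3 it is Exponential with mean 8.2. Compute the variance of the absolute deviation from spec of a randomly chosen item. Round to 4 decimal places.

53.6811

Per component, 1: μ=2.3, E[X²]=10.58; 2: μ=8, E[X²]=128; 3: μ=8.2, E[X²]=134.48.
E[X] = 0.32·2.3 + 0.33·8 + 0.35·8.2 = 6.246.
E[X²] = 0.32·10.58 + 0.33·128 + 0.35·134.48 = 92.6936.
Var(X) = E[X²] − (E[X])² = 92.6936 − 39.0125 = 53.6811.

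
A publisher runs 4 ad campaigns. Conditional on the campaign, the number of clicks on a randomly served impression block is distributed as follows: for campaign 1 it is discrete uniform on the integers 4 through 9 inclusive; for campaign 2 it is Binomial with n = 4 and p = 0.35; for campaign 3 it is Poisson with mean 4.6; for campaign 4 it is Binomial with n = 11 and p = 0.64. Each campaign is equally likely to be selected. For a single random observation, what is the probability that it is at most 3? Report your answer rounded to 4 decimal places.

Conditional on each campaign, P(X ≤ 3): 1: 0; 2: 0.984994; 3: 0.325706; 4: 0.0147609.
By total probability, P(X ≤ 3) = 0.25·0 + 0.25·0.984994 + 0.25·0.325706 + 0.25·0.0147609 = 0.331365.

0.3314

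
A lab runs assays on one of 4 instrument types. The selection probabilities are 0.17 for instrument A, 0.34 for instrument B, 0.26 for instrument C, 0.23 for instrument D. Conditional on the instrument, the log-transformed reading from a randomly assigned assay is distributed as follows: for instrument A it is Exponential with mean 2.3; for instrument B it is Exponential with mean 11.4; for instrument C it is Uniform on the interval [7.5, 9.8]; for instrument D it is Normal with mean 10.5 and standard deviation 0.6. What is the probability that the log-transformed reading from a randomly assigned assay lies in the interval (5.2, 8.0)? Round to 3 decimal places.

Conditional on each instrument, P(5.2 < X < 8.0): A: 0.0733987; B: 0.13801; C: 0.217391; D: 1.54543e-05.
By total probability, P(5.2 < X < 8.0) = 0.17·0.0733987 + 0.34·0.13801 + 0.26·0.217391 + 0.23·1.54543e-05 = 0.115926.

0.116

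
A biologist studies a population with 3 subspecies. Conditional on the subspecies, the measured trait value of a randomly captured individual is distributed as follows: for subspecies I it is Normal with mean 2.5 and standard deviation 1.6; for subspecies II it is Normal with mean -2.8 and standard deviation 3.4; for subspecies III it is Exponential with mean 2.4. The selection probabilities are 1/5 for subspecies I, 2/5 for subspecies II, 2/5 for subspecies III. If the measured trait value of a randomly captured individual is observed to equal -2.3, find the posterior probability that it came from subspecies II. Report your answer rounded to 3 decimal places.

Likelihoods f(-2.3 | ·): I: 0.00276991; II: 0.116074; III: 0.
Posterior ∝ prior × likelihood. Numerator for II: 0.4·0.116074 = 0.0464296.
Normalizing constant: 0.2·0.00276991 + 0.4·0.116074 + 0.4·0 = 0.0469836.
P(II | observation) = 0.0464296 / 0.0469836 = 0.988209.

0.988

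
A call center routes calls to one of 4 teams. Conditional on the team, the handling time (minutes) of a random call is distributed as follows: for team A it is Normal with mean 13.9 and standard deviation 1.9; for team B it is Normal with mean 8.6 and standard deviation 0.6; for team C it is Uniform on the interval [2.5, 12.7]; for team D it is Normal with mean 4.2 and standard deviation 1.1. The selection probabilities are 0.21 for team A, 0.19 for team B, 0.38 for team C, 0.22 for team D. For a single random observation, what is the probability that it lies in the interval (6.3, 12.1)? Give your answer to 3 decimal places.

Conditional on each team, P(6.3 < X < 12.1): A: 0.171694; B: 0.999937; C: 0.568627; D: 0.0281252.
By total probability, P(6.3 < X < 12.1) = 0.21·0.171694 + 0.19·0.999937 + 0.38·0.568627 + 0.22·0.0281252 = 0.44831.

0.448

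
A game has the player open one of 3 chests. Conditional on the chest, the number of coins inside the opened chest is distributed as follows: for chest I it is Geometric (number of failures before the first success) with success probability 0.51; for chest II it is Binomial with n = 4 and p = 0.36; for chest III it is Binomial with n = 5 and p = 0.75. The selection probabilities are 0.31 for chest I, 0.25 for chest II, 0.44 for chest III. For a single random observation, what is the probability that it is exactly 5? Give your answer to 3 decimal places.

0.109

Conditional on each chest, P(X = 5): I: 0.0144062; II: 0; III: 0.237305.
By total probability, P(X = 5) = 0.31·0.0144062 + 0.25·0 + 0.44·0.237305 = 0.10888.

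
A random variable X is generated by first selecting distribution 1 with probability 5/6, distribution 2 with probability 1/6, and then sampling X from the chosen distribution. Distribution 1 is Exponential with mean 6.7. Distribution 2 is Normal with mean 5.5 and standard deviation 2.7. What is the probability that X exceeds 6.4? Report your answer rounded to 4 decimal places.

Conditional on each component, P(X > 6.4): 1: 0.384726; 2: 0.369441.
By total probability, P(X > 6.4) = 0.833333·0.384726 + 0.166667·0.369441 = 0.382179.

0.3822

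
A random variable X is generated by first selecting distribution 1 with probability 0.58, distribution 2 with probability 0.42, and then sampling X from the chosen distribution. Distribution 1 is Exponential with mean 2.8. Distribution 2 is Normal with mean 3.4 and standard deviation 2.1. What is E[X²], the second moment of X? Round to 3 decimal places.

15.802

For each component E[X²] = Var + (mean)², giving 1: 15.68; 2: 15.97.
Overall E[X²] = 0.58·15.68 + 0.42·15.97 = 15.8018.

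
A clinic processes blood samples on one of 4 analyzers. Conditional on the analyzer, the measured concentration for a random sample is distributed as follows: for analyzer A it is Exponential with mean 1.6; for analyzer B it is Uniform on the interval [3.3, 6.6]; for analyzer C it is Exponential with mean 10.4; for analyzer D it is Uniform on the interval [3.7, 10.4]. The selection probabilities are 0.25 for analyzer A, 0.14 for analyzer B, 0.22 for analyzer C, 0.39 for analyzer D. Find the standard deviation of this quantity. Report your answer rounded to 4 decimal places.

5.9739

Per component, A: μ=1.6, E[X²]=5.12; B: μ=4.95, E[X²]=25.41; C: μ=10.4, E[X²]=216.32; D: μ=7.05, E[X²]=53.4433.
E[X] = 0.25·1.6 + 0.14·4.95 + 0.22·10.4 + 0.39·7.05 = 6.1305.
E[X²] = 0.25·5.12 + 0.14·25.41 + 0.22·216.32 + 0.39·53.4433 = 73.2707.
Var(X) = E[X²] − (E[X])² = 73.2707 − 37.583 = 35.6877.
SD(X) = √35.6877 = 5.97392.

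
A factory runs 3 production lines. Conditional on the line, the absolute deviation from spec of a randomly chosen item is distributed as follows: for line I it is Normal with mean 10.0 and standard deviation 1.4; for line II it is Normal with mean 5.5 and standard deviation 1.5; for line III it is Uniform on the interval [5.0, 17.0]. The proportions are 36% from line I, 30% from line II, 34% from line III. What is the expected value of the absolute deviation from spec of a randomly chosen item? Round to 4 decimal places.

8.9900

Component means — I: 10; II: 5.5; III: 11.
E[X] = 0.36·10 + 0.3·5.5 + 0.34·11 = 8.99.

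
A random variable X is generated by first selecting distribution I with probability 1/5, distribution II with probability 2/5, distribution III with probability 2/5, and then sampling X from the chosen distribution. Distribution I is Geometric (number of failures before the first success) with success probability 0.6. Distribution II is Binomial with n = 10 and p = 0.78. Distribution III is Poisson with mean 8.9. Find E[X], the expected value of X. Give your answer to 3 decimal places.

6.813

Component means — I: 0.666667; II: 7.8; III: 8.9.
E[X] = 0.2·0.666667 + 0.4·7.8 + 0.4·8.9 = 6.81333.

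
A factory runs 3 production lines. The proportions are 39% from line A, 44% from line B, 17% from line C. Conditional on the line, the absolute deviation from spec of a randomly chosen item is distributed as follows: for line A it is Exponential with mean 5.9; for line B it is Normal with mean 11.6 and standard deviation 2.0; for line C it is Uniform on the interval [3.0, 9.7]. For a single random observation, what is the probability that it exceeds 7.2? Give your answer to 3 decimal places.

0.612

Conditional on each line, P(X > 7.2): A: 0.29513; B: 0.986097; C: 0.373134.
By total probability, P(X > 7.2) = 0.39·0.29513 + 0.44·0.986097 + 0.17·0.373134 = 0.612416.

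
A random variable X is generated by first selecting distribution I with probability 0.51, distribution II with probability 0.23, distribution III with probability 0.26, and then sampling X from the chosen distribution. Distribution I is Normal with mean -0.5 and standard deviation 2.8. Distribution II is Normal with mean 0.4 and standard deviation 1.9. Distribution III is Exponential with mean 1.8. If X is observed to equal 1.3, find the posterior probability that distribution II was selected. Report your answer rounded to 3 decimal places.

0.250

Likelihoods f(1.3 | ·): I: 0.115881; II: 0.187687; III: 0.269818.
Posterior ∝ prior × likelihood. Numerator for II: 0.23·0.187687 = 0.043168.
Normalizing constant: 0.51·0.115881 + 0.23·0.187687 + 0.26·0.269818 = 0.17242.
P(II | observation) = 0.043168 / 0.17242 = 0.250365.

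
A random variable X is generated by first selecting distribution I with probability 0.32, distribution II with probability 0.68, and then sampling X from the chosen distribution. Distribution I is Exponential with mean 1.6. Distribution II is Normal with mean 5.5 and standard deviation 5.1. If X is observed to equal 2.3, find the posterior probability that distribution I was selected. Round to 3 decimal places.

Likelihoods f(2.3 | ·): I: 0.148451; II: 0.0642466.
Posterior ∝ prior × likelihood. Numerator for I: 0.32·0.148451 = 0.0475042.
Normalizing constant: 0.32·0.148451 + 0.68·0.0642466 = 0.0911919.
P(I | observation) = 0.0475042 / 0.0911919 = 0.520926.

0.521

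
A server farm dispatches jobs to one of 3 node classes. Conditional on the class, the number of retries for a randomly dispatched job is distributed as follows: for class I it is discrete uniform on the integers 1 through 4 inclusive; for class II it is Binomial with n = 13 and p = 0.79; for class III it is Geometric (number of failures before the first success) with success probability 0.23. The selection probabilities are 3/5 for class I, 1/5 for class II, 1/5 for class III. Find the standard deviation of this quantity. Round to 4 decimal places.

3.6524

Per component, I: μ=2.5, E[X²]=7.5; II: μ=10.27, E[X²]=107.63; III: μ=3.34783, E[X²]=25.7637.
E[X] = 0.6·2.5 + 0.2·10.27 + 0.2·3.34783 = 4.22357.
E[X²] = 0.6·7.5 + 0.2·107.63 + 0.2·25.7637 = 31.1787.
Var(X) = E[X²] − (E[X])² = 31.1787 − 17.8385 = 13.3402.
SD(X) = √13.3402 = 3.65242.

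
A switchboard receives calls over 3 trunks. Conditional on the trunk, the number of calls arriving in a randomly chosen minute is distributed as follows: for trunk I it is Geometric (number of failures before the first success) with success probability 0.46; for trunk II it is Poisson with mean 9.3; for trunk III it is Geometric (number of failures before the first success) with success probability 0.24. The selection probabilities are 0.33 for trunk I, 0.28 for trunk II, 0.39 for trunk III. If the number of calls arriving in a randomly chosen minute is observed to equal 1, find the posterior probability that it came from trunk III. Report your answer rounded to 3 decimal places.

0.464

Likelihoods P(X=1 | ·): I: 0.2484; II: 0.000850245; III: 0.1824.
Posterior ∝ prior × likelihood. Numerator for III: 0.39·0.1824 = 0.071136.
Normalizing constant: 0.33·0.2484 + 0.28·0.000850245 + 0.39·0.1824 = 0.153346.
P(III | observation) = 0.071136 / 0.153346 = 0.463892.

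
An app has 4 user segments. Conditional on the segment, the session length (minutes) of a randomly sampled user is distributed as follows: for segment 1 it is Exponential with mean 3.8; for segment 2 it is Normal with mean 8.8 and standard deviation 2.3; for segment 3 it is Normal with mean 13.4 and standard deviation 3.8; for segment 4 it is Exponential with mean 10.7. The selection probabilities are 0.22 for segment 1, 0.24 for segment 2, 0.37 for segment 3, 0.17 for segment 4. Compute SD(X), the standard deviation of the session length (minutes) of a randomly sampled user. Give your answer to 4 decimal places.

6.5069

Per component, 1: μ=3.8, E[X²]=28.88; 2: μ=8.8, E[X²]=82.73; 3: μ=13.4, E[X²]=194; 4: μ=10.7, E[X²]=228.98.
E[X] = 0.22·3.8 + 0.24·8.8 + 0.37·13.4 + 0.17·10.7 = 9.725.
E[X²] = 0.22·28.88 + 0.24·82.73 + 0.37·194 + 0.17·228.98 = 136.915.
Var(X) = E[X²] − (E[X])² = 136.915 − 94.5756 = 42.3398.
SD(X) = √42.3398 = 6.5069.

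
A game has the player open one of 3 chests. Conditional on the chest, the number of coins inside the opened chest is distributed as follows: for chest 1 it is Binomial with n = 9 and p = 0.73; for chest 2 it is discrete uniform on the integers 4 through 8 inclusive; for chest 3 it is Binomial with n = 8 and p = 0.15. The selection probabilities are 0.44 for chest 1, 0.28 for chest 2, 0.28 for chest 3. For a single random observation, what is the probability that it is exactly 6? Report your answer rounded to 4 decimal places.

Conditional on each chest, P(X = 6): 1: 0.250212; 2: 0.2; 3: 0.000230432.
By total probability, P(X = 6) = 0.44·0.250212 + 0.28·0.2 + 0.28·0.000230432 = 0.166158.

0.1662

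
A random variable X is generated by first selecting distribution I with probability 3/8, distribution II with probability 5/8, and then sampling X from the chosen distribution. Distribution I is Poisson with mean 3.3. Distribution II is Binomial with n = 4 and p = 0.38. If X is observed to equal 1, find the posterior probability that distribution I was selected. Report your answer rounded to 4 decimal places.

Likelihoods P(X=1 | ·): I: 0.121714; II: 0.362259.
Posterior ∝ prior × likelihood. Numerator for I: 0.375·0.121714 = 0.0456429.
Normalizing constant: 0.375·0.121714 + 0.625·0.362259 = 0.272055.
P(I | observation) = 0.0456429 / 0.272055 = 0.167771.

0.1678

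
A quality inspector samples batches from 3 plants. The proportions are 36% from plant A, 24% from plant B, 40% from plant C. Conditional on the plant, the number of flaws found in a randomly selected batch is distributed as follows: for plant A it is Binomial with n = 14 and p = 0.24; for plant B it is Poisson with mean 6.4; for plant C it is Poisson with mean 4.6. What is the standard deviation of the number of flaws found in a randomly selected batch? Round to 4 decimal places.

Per component, A: μ=3.36, E[X²]=13.8432; B: μ=6.4, E[X²]=47.36; C: μ=4.6, E[X²]=25.76.
E[X] = 0.36·3.36 + 0.24·6.4 + 0.4·4.6 = 4.5856.
E[X²] = 0.36·13.8432 + 0.24·47.36 + 0.4·25.76 = 26.654.
Var(X) = E[X²] − (E[X])² = 26.654 − 21.0277 = 5.62622.
SD(X) = √5.62622 = 2.37197.

2.3720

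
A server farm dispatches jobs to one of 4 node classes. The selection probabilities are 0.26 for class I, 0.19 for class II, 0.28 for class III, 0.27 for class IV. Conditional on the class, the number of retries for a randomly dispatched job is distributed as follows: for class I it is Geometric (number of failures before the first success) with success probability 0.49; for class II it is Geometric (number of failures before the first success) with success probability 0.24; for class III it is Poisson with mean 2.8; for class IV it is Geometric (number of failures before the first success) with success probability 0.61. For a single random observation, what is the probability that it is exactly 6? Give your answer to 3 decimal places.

0.023

Conditional on each class, P(X = 6): I: 0.00862218; II: 0.046248; III: 0.0406997; IV: 0.00214643.
By total probability, P(X = 6) = 0.26·0.00862218 + 0.19·0.046248 + 0.28·0.0406997 + 0.27·0.00214643 = 0.0230043.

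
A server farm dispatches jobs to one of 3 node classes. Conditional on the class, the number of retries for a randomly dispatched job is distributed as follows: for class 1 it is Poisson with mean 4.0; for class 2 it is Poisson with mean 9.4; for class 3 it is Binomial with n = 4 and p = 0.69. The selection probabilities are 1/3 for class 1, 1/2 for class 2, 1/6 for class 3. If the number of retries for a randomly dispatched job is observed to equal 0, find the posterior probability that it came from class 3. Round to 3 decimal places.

0.200

Likelihoods P(X=0 | ·): 1: 0.0183156; 2: 8.27241e-05; 3: 0.00923521.
Posterior ∝ prior × likelihood. Numerator for 3: 0.166667·0.00923521 = 0.0015392.
Normalizing constant: 0.333333·0.0183156 + 0.5·8.27241e-05 + 0.166667·0.00923521 = 0.00768578.
P(3 | observation) = 0.0015392 / 0.00768578 = 0.200266.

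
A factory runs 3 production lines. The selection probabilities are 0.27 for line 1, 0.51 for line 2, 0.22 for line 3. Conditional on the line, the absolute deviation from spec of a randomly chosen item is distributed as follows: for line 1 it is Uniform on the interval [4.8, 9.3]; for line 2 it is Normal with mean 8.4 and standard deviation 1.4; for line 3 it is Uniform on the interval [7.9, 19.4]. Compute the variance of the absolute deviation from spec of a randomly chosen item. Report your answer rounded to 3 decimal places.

9.811

Per component, 1: μ=7.05, E[X²]=51.39; 2: μ=8.4, E[X²]=72.52; 3: μ=13.65, E[X²]=197.343.
E[X] = 0.27·7.05 + 0.51·8.4 + 0.22·13.65 = 9.1905.
E[X²] = 0.27·51.39 + 0.51·72.52 + 0.22·197.343 = 94.276.
Var(X) = E[X²] − (E[X])² = 94.276 − 84.4653 = 9.81074.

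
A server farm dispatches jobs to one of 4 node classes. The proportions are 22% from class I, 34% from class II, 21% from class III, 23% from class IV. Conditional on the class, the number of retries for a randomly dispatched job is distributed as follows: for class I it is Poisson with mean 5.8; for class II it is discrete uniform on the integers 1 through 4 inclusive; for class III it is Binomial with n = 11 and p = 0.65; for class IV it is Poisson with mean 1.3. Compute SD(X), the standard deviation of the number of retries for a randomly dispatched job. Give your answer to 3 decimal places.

2.785

Per component, I: μ=5.8, E[X²]=39.44; II: μ=2.5, E[X²]=7.5; III: μ=7.15, E[X²]=53.625; IV: μ=1.3, E[X²]=2.99.
E[X] = 0.22·5.8 + 0.34·2.5 + 0.21·7.15 + 0.23·1.3 = 3.9265.
E[X²] = 0.22·39.44 + 0.34·7.5 + 0.21·53.625 + 0.23·2.99 = 23.1758.
Var(X) = E[X²] − (E[X])² = 23.1758 − 15.4174 = 7.75835.
SD(X) = √7.75835 = 2.78538.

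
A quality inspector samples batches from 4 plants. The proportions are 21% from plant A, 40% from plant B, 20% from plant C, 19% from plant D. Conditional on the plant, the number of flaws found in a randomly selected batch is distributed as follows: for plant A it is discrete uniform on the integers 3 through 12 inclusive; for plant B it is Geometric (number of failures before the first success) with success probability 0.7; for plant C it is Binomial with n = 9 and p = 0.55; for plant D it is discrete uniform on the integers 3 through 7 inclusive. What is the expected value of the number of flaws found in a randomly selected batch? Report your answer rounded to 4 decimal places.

Component means — A: 7.5; B: 0.428571; C: 4.95; D: 5.
E[X] = 0.21·7.5 + 0.4·0.428571 + 0.2·4.95 + 0.19·5 = 3.68643.

3.6864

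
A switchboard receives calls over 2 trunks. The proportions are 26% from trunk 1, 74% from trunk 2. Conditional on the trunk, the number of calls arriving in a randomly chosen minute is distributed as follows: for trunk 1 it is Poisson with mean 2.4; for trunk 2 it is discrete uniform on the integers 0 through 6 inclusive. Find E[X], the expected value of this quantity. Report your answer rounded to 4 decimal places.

Component means — 1: 2.4; 2: 3.
E[X] = 0.26·2.4 + 0.74·3 = 2.844.

2.8440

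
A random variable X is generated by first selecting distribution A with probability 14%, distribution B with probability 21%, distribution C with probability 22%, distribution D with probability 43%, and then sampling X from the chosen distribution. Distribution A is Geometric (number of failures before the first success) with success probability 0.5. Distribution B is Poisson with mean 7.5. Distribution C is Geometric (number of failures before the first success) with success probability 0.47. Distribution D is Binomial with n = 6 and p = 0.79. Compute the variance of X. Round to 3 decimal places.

8.694

Per component, A: μ=1, E[X²]=3; B: μ=7.5, E[X²]=63.75; C: μ=1.12766, E[X²]=3.67089; D: μ=4.74, E[X²]=23.463.
E[X] = 0.14·1 + 0.21·7.5 + 0.22·1.12766 + 0.43·4.74 = 4.00129.
E[X²] = 0.14·3 + 0.21·63.75 + 0.22·3.67089 + 0.43·23.463 = 24.7042.
Var(X) = E[X²] − (E[X])² = 24.7042 − 16.0103 = 8.6939.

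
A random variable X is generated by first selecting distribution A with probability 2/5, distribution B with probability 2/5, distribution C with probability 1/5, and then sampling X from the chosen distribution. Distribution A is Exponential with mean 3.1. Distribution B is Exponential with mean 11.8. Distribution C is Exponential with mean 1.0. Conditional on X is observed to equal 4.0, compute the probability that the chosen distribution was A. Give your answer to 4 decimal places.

0.5607

Likelihoods f(4.0 | ·): A: 0.0887684; B: 0.0603809; C: 0.0183156.
Posterior ∝ prior × likelihood. Numerator for A: 0.4·0.0887684 = 0.0355074.
Normalizing constant: 0.4·0.0887684 + 0.4·0.0603809 + 0.2·0.0183156 = 0.0633228.
P(A | observation) = 0.0355074 / 0.0633228 = 0.560735.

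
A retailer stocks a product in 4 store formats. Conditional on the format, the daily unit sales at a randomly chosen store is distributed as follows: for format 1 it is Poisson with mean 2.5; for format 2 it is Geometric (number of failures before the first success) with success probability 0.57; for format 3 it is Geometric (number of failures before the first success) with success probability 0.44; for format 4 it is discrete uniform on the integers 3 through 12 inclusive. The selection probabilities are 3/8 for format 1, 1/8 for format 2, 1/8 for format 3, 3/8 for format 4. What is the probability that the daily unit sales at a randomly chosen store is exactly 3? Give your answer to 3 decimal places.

Conditional on each format, P(X = 3): 1: 0.213763; 2: 0.045319; 3: 0.077271; 4: 0.1.
By total probability, P(X = 3) = 0.375·0.213763 + 0.125·0.045319 + 0.125·0.077271 + 0.375·0.1 = 0.132985.

0.133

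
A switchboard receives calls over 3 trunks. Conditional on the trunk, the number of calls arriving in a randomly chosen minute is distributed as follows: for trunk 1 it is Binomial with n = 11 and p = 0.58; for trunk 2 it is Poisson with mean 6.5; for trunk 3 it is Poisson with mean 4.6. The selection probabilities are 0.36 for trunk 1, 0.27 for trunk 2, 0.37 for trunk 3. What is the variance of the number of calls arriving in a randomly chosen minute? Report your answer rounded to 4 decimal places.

Per component, 1: μ=6.38, E[X²]=43.384; 2: μ=6.5, E[X²]=48.75; 3: μ=4.6, E[X²]=25.76.
E[X] = 0.36·6.38 + 0.27·6.5 + 0.37·4.6 = 5.7538.
E[X²] = 0.36·43.384 + 0.27·48.75 + 0.37·25.76 = 38.3119.
Var(X) = E[X²] − (E[X])² = 38.3119 − 33.1062 = 5.20573.

5.2057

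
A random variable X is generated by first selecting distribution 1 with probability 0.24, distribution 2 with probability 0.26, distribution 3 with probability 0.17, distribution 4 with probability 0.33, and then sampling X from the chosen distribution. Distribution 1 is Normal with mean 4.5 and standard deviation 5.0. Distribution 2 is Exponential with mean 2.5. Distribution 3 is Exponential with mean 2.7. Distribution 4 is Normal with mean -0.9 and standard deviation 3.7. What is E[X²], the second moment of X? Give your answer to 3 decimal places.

For each component E[X²] = Var + (mean)², giving 1: 45.25; 2: 12.5; 3: 14.58; 4: 14.5.
Overall E[X²] = 0.24·45.25 + 0.26·12.5 + 0.17·14.58 + 0.33·14.5 = 21.3736.

21.374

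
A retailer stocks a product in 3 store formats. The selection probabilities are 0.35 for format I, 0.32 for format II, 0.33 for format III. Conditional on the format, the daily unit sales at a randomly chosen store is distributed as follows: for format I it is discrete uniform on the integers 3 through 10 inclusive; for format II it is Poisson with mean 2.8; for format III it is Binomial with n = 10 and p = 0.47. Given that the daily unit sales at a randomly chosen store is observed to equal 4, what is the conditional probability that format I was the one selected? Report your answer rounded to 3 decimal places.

0.260

Likelihoods P(X=4 | ·): I: 0.125; II: 0.155739; III: 0.227126.
Posterior ∝ prior × likelihood. Numerator for I: 0.35·0.125 = 0.04375.
Normalizing constant: 0.35·0.125 + 0.32·0.155739 + 0.33·0.227126 = 0.168538.
P(I | observation) = 0.04375 / 0.168538 = 0.259586.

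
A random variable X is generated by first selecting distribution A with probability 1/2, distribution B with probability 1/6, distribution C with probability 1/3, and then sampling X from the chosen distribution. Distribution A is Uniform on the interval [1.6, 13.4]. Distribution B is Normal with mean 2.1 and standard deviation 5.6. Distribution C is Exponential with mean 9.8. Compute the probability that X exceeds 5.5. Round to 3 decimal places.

Conditional on each component, P(X > 5.5): A: 0.669492; B: 0.271878; C: 0.57051.
By total probability, P(X > 5.5) = 0.5·0.669492 + 0.166667·0.271878 + 0.333333·0.57051 = 0.570229.

0.570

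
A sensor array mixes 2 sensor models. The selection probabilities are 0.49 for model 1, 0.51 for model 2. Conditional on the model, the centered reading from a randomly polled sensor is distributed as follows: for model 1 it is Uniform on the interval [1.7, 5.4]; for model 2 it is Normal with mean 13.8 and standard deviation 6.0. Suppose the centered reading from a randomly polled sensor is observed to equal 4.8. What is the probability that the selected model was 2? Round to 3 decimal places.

Likelihoods f(4.8 | ·): 1: 0.27027; 2: 0.0215863.
Posterior ∝ prior × likelihood. Numerator for 2: 0.51·0.0215863 = 0.011009.
Normalizing constant: 0.49·0.27027 + 0.51·0.0215863 = 0.143441.
P(2 | observation) = 0.011009 / 0.143441 = 0.0767491.

0.077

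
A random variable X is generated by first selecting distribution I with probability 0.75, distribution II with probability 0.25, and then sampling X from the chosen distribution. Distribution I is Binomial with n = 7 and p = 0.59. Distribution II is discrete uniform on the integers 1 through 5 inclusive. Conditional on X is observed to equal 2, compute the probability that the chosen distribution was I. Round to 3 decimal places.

0.560

Likelihoods P(X=2 | ·): I: 0.084692; II: 0.2.
Posterior ∝ prior × likelihood. Numerator for I: 0.75·0.084692 = 0.063519.
Normalizing constant: 0.75·0.084692 + 0.25·0.2 = 0.113519.
P(I | observation) = 0.063519 / 0.113519 = 0.559545.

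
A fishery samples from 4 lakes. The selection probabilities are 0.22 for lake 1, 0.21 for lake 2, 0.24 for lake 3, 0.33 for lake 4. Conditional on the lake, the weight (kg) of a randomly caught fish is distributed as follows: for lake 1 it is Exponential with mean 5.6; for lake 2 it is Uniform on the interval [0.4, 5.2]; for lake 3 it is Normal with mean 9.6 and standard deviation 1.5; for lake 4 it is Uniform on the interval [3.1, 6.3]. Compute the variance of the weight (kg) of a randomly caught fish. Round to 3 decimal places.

Per component, 1: μ=5.6, E[X²]=62.72; 2: μ=2.8, E[X²]=9.76; 3: μ=9.6, E[X²]=94.41; 4: μ=4.7, E[X²]=22.9433.
E[X] = 0.22·5.6 + 0.21·2.8 + 0.24·9.6 + 0.33·4.7 = 5.675.
E[X²] = 0.22·62.72 + 0.21·9.76 + 0.24·94.41 + 0.33·22.9433 = 46.0777.
Var(X) = E[X²] − (E[X])² = 46.0777 − 32.2056 = 13.8721.

13.872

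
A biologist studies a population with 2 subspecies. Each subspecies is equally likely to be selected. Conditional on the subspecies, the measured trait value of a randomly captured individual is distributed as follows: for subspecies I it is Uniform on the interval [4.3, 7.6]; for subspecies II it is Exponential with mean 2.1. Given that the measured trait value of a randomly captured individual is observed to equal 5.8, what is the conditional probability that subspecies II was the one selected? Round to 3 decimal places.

Likelihoods f(5.8 | ·): I: 0.30303; II: 0.0300816.
Posterior ∝ prior × likelihood. Numerator for II: 0.5·0.0300816 = 0.0150408.
Normalizing constant: 0.5·0.30303 + 0.5·0.0300816 = 0.166556.
P(II | observation) = 0.0150408 / 0.166556 = 0.0903047.

0.090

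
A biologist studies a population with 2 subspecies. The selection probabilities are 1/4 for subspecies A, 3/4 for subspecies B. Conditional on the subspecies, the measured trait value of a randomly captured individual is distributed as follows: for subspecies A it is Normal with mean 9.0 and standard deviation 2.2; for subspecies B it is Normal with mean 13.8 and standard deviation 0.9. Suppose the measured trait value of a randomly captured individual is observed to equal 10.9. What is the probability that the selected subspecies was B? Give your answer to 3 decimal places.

0.056

Likelihoods f(10.9 | ·): A: 0.124889; B: 0.00246655.
Posterior ∝ prior × likelihood. Numerator for B: 0.75·0.00246655 = 0.00184991.
Normalizing constant: 0.25·0.124889 + 0.75·0.00246655 = 0.0330722.
P(B | observation) = 0.00184991 / 0.0330722 = 0.0559356.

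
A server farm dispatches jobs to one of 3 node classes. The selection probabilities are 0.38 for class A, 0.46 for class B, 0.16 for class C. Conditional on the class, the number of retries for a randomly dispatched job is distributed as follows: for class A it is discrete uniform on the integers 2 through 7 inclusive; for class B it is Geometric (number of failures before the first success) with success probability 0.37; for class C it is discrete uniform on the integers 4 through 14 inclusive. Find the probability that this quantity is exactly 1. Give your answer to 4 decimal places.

Conditional on each class, P(X = 1): A: 0; B: 0.2331; C: 0.
By total probability, P(X = 1) = 0.38·0 + 0.46·0.2331 + 0.16·0 = 0.107226.

0.1072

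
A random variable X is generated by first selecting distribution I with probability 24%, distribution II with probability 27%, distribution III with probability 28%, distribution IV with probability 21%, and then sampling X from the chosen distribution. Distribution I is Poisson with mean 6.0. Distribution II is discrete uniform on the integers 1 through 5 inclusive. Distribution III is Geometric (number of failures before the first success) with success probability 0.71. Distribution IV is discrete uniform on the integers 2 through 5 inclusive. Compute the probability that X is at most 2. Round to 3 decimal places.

0.449

Conditional on each component, P(X ≤ 2): I: 0.0619688; II: 0.4; III: 0.975611; IV: 0.25.
By total probability, P(X ≤ 2) = 0.24·0.0619688 + 0.27·0.4 + 0.28·0.975611 + 0.21·0.25 = 0.448544.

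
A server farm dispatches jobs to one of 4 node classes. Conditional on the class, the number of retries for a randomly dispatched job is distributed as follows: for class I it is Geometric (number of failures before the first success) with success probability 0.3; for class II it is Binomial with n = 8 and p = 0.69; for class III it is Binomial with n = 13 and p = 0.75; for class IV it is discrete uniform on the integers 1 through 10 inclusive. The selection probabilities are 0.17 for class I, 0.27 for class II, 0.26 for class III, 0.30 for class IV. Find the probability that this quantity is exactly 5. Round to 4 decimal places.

Conditional on each class, P(X = 5): I: 0.050421; II: 0.260927; III: 0.0046602; IV: 0.1.
By total probability, P(X = 5) = 0.17·0.050421 + 0.27·0.260927 + 0.26·0.0046602 + 0.3·0.1 = 0.110233.

0.1102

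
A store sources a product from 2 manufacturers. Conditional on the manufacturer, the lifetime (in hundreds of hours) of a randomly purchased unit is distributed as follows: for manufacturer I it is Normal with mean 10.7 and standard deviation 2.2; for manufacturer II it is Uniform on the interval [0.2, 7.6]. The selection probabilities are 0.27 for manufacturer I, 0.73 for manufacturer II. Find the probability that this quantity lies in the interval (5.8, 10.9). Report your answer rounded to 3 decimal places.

Conditional on each manufacturer, P(5.8 < X < 10.9): I: 0.523253; II: 0.243243.
By total probability, P(5.8 < X < 10.9) = 0.27·0.523253 + 0.73·0.243243 = 0.318846.

0.319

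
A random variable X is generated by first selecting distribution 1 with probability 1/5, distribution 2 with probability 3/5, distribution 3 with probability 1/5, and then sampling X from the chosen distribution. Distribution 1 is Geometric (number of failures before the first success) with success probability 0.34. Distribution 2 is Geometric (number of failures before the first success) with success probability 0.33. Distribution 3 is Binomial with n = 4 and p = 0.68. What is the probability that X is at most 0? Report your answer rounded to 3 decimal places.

Conditional on each component, P(X ≤ 0): 1: 0.34; 2: 0.33; 3: 0.0104858.
By total probability, P(X ≤ 0) = 0.2·0.34 + 0.6·0.33 + 0.2·0.0104858 = 0.268097.

0.268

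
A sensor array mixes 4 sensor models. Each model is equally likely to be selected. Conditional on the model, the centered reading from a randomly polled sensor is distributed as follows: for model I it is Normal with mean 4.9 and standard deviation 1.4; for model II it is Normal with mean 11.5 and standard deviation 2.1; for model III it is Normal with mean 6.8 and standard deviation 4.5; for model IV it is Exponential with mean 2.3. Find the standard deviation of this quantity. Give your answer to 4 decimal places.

Per component, I: μ=4.9, E[X²]=25.97; II: μ=11.5, E[X²]=136.66; III: μ=6.8, E[X²]=66.49; IV: μ=2.3, E[X²]=10.58.
E[X] = 0.25·4.9 + 0.25·11.5 + 0.25·6.8 + 0.25·2.3 = 6.375.
E[X²] = 0.25·25.97 + 0.25·136.66 + 0.25·66.49 + 0.25·10.58 = 59.925.
Var(X) = E[X²] − (E[X])² = 59.925 − 40.6406 = 19.2844.
SD(X) = √19.2844 = 4.3914.

4.3914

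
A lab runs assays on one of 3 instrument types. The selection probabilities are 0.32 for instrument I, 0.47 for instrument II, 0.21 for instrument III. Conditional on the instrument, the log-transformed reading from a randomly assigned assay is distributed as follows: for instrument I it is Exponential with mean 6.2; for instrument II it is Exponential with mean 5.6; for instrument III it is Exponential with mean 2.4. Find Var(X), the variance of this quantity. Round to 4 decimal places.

30.2848

Per component, I: μ=6.2, E[X²]=76.88; II: μ=5.6, E[X²]=62.72; III: μ=2.4, E[X²]=11.52.
E[X] = 0.32·6.2 + 0.47·5.6 + 0.21·2.4 = 5.12.
E[X²] = 0.32·76.88 + 0.47·62.72 + 0.21·11.52 = 56.4992.
Var(X) = E[X²] − (E[X])² = 56.4992 − 26.2144 = 30.2848.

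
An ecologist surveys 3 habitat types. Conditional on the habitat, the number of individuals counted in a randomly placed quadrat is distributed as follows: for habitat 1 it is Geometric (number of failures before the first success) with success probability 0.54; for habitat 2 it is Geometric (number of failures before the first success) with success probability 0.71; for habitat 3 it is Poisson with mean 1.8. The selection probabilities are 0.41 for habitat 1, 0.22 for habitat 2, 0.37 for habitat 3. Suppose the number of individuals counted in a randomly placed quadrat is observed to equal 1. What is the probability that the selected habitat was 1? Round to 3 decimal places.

Likelihoods P(X=1 | ·): 1: 0.2484; 2: 0.2059; 3: 0.297538.
Posterior ∝ prior × likelihood. Numerator for 1: 0.41·0.2484 = 0.101844.
Normalizing constant: 0.41·0.2484 + 0.22·0.2059 + 0.37·0.297538 = 0.257231.
P(1 | observation) = 0.101844 / 0.257231 = 0.395924.

0.396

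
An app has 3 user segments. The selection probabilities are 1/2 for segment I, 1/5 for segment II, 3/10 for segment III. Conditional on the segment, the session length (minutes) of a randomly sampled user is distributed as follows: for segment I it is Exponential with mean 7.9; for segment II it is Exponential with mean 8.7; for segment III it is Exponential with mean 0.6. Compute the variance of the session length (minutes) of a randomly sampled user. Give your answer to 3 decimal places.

Per component, I: μ=7.9, E[X²]=124.82; II: μ=8.7, E[X²]=151.38; III: μ=0.6, E[X²]=0.72.
E[X] = 0.5·7.9 + 0.2·8.7 + 0.3·0.6 = 5.87.
E[X²] = 0.5·124.82 + 0.2·151.38 + 0.3·0.72 = 92.902.
Var(X) = E[X²] − (E[X])² = 92.902 − 34.4569 = 58.4451.

58.445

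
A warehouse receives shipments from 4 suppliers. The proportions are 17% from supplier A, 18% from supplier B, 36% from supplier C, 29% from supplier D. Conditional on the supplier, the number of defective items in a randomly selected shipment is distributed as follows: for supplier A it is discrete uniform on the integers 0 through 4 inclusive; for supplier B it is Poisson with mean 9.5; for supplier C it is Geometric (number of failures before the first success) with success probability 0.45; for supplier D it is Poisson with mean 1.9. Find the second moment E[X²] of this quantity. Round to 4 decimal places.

For each component E[X²] = Var + (mean)², giving A: 6; B: 99.75; C: 4.20988; D: 5.51.
Overall E[X²] = 0.17·6 + 0.18·99.75 + 0.36·4.20988 + 0.29·5.51 = 22.0885.

22.0885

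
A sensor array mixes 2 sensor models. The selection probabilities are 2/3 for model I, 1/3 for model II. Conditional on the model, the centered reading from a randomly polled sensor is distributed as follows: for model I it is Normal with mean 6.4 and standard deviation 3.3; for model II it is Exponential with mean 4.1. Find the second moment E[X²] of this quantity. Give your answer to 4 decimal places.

For each component E[X²] = Var + (mean)², giving I: 51.85; II: 33.62.
Overall E[X²] = 0.666667·51.85 + 0.333333·33.62 = 45.7733.

45.7733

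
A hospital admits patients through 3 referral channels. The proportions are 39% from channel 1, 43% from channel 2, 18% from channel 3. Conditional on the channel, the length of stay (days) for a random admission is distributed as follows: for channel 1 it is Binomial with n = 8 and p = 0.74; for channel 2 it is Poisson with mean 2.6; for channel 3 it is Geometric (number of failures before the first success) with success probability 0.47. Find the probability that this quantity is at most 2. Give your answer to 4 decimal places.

Conditional on each channel, P(X ≤ 2): 1: 0.00523291; 2: 0.51843; 3: 0.851123.
By total probability, P(X ≤ 2) = 0.39·0.00523291 + 0.43·0.51843 + 0.18·0.851123 = 0.378168.

0.3782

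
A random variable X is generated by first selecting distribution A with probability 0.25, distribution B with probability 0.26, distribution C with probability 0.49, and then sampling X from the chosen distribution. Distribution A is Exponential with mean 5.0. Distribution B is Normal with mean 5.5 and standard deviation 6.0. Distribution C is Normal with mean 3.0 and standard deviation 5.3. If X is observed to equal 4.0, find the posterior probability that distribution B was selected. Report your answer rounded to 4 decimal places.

Likelihoods f(4.0 | ·): A: 0.0898658; B: 0.0644447; C: 0.0739441.
Posterior ∝ prior × likelihood. Numerator for B: 0.26·0.0644447 = 0.0167556.
Normalizing constant: 0.25·0.0898658 + 0.26·0.0644447 + 0.49·0.0739441 = 0.0754547.
P(B | observation) = 0.0167556 / 0.0754547 = 0.222062.

0.2221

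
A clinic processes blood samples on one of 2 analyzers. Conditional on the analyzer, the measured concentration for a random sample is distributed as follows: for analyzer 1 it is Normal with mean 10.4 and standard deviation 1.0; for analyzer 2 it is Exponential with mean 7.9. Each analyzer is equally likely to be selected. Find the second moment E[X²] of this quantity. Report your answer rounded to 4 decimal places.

116.9900

For each component E[X²] = Var + (mean)², giving 1: 109.16; 2: 124.82.
Overall E[X²] = 0.5·109.16 + 0.5·124.82 = 116.99.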